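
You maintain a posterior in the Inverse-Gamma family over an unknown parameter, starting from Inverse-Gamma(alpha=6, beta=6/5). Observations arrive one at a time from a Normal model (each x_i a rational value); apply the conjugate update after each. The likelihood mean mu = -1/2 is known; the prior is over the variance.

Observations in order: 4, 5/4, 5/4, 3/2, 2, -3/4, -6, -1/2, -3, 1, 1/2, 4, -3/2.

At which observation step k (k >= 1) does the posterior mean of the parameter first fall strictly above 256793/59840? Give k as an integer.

obs 1: x=4 → posterior Inverse-Gamma(13/2, 453/40)
obs 2: x=5/4 → posterior Inverse-Gamma(7, 2057/160)
obs 3: x=5/4 → posterior Inverse-Gamma(15/2, 1151/80)
obs 4: x=3/2 → posterior Inverse-Gamma(8, 1311/80)
obs 5: x=2 → posterior Inverse-Gamma(17/2, 1561/80)
obs 6: x=-3/4 → posterior Inverse-Gamma(9, 3127/160)
obs 7: x=-6 → posterior Inverse-Gamma(19/2, 5547/160)
obs 8: x=-1/2 → posterior Inverse-Gamma(10, 5547/160)
obs 9: x=-3 → posterior Inverse-Gamma(21/2, 6047/160)
obs 10: x=1 → posterior Inverse-Gamma(11, 6227/160)
obs 11: x=1/2 → posterior Inverse-Gamma(23/2, 6307/160)
obs 12: x=4 → posterior Inverse-Gamma(12, 7927/160)
obs 13: x=-3/2 → posterior Inverse-Gamma(25/2, 8007/160)

k = 12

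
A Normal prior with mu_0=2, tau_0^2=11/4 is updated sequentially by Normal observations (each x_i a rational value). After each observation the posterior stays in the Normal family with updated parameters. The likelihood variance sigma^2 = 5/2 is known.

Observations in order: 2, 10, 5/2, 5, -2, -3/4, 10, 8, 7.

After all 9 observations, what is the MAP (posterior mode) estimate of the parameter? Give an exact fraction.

obs 1: x=2 → posterior Normal(2, 55/42)
obs 2: x=10 → posterior Normal(19/4, 55/64)
obs 3: x=5/2 → posterior Normal(359/86, 55/86)
obs 4: x=5 → posterior Normal(469/108, 55/108)
obs 5: x=-2 → posterior Normal(85/26, 11/26)
obs 6: x=-3/4 → posterior Normal(43/16, 55/152)
obs 7: x=10 → posterior Normal(419/116, 55/174)
obs 8: x=8 → posterior Normal(1609/392, 55/196)
obs 9: x=7 → posterior Normal(1917/436, 55/218)

1917/436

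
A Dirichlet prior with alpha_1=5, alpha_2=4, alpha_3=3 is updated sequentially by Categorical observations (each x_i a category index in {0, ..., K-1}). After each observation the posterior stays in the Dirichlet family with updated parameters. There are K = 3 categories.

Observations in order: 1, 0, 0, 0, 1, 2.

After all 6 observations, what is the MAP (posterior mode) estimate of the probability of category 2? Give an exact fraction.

1/5

obs 1: x=1 → posterior Dirichlet(5, 5, 3)
obs 2: x=0 → posterior Dirichlet(6, 5, 3)
obs 3: x=0 → posterior Dirichlet(7, 5, 3)
obs 4: x=0 → posterior Dirichlet(8, 5, 3)
obs 5: x=1 → posterior Dirichlet(8, 6, 3)
obs 6: x=2 → posterior Dirichlet(8, 6, 4)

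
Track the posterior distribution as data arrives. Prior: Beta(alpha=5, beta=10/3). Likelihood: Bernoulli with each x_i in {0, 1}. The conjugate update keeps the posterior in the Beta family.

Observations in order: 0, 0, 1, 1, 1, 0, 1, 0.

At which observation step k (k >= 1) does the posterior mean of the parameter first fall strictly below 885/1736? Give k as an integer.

k = 2

obs 1: x=0 → posterior Beta(5, 13/3)
obs 2: x=0 → posterior Beta(5, 16/3)
obs 3: x=1 → posterior Beta(6, 16/3)
obs 4: x=1 → posterior Beta(7, 16/3)
obs 5: x=1 → posterior Beta(8, 16/3)
obs 6: x=0 → posterior Beta(8, 19/3)
obs 7: x=1 → posterior Beta(9, 19/3)
obs 8: x=0 → posterior Beta(9, 22/3)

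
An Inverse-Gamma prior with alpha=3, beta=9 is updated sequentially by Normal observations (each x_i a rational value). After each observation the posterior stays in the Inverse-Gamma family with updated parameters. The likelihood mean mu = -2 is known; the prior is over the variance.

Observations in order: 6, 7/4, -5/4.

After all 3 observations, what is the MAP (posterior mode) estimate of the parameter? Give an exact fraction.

obs 1: x=6 → posterior Inverse-Gamma(7/2, 41)
obs 2: x=7/4 → posterior Inverse-Gamma(4, 1537/32)
obs 3: x=-5/4 → posterior Inverse-Gamma(9/2, 773/16)

773/88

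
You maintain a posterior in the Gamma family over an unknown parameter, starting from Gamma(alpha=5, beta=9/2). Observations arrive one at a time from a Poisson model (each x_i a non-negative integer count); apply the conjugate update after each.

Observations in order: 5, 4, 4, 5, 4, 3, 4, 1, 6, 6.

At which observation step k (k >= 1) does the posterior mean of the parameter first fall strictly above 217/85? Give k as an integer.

k = 4

obs 1: x=5 → posterior Gamma(10, 11/2)
obs 2: x=4 → posterior Gamma(14, 13/2)
obs 3: x=4 → posterior Gamma(18, 15/2)
obs 4: x=5 → posterior Gamma(23, 17/2)
obs 5: x=4 → posterior Gamma(27, 19/2)
obs 6: x=3 → posterior Gamma(30, 21/2)
obs 7: x=4 → posterior Gamma(34, 23/2)
obs 8: x=1 → posterior Gamma(35, 25/2)
obs 9: x=6 → posterior Gamma(41, 27/2)
obs 10: x=6 → posterior Gamma(47, 29/2)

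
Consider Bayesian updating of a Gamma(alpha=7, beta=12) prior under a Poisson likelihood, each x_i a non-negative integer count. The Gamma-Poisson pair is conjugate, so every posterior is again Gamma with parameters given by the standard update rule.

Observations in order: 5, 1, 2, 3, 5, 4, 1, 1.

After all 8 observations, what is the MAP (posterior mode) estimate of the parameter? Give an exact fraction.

obs 1: x=5 → posterior Gamma(12, 13)
obs 2: x=1 → posterior Gamma(13, 14)
obs 3: x=2 → posterior Gamma(15, 15)
obs 4: x=3 → posterior Gamma(18, 16)
obs 5: x=5 → posterior Gamma(23, 17)
obs 6: x=4 → posterior Gamma(27, 18)
obs 7: x=1 → posterior Gamma(28, 19)
obs 8: x=1 → posterior Gamma(29, 20)

7/5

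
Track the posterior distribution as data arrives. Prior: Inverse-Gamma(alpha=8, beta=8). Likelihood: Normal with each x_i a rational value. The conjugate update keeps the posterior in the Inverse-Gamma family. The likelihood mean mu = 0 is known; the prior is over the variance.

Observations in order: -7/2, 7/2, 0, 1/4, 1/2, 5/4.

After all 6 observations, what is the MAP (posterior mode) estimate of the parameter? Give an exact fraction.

obs 1: x=-7/2 → posterior Inverse-Gamma(17/2, 113/8)
obs 2: x=7/2 → posterior Inverse-Gamma(9, 81/4)
obs 3: x=0 → posterior Inverse-Gamma(19/2, 81/4)
obs 4: x=1/4 → posterior Inverse-Gamma(10, 649/32)
obs 5: x=1/2 → posterior Inverse-Gamma(21/2, 653/32)
obs 6: x=5/4 → posterior Inverse-Gamma(11, 339/16)

113/64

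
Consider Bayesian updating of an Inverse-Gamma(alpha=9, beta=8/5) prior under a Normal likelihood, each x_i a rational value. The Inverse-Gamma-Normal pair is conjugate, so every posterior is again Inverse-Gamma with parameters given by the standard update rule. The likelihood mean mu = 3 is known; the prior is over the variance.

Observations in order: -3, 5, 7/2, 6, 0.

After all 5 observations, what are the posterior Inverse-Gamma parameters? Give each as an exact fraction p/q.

obs 1: x=-3 → posterior Inverse-Gamma(19/2, 98/5)
obs 2: x=5 → posterior Inverse-Gamma(10, 108/5)
obs 3: x=7/2 → posterior Inverse-Gamma(21/2, 869/40)
obs 4: x=6 → posterior Inverse-Gamma(11, 1049/40)
obs 5: x=0 → posterior Inverse-Gamma(23/2, 1229/40)

alpha=23/2, beta=1229/40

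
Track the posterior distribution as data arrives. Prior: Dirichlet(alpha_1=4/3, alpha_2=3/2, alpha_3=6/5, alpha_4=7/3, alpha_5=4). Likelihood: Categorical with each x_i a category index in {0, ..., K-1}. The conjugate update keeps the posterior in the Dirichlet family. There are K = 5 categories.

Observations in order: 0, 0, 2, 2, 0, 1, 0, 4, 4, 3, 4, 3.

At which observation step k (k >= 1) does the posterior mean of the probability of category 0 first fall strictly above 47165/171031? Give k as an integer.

obs 1: x=0 → posterior Dirichlet(7/3, 3/2, 6/5, 7/3, 4)
obs 2: x=0 → posterior Dirichlet(10/3, 3/2, 6/5, 7/3, 4)
obs 3: x=2 → posterior Dirichlet(10/3, 3/2, 11/5, 7/3, 4)
obs 4: x=2 → posterior Dirichlet(10/3, 3/2, 16/5, 7/3, 4)
obs 5: x=0 → posterior Dirichlet(13/3, 3/2, 16/5, 7/3, 4)
obs 6: x=1 → posterior Dirichlet(13/3, 5/2, 16/5, 7/3, 4)
obs 7: x=0 → posterior Dirichlet(16/3, 5/2, 16/5, 7/3, 4)
obs 8: x=4 → posterior Dirichlet(16/3, 5/2, 16/5, 7/3, 5)
obs 9: x=4 → posterior Dirichlet(16/3, 5/2, 16/5, 7/3, 6)
obs 10: x=3 → posterior Dirichlet(16/3, 5/2, 16/5, 10/3, 6)
obs 11: x=4 → posterior Dirichlet(16/3, 5/2, 16/5, 10/3, 7)
obs 12: x=3 → posterior Dirichlet(16/3, 5/2, 16/5, 13/3, 7)

k = 5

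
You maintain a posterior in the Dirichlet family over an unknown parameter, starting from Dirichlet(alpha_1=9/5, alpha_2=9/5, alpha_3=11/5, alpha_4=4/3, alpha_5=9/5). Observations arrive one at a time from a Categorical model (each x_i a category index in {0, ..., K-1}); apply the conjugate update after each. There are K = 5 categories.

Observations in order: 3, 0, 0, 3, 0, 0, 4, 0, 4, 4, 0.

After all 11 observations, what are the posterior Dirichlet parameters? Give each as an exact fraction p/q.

obs 1: x=3 → posterior Dirichlet(9/5, 9/5, 11/5, 7/3, 9/5)
obs 2: x=0 → posterior Dirichlet(14/5, 9/5, 11/5, 7/3, 9/5)
obs 3: x=0 → posterior Dirichlet(19/5, 9/5, 11/5, 7/3, 9/5)
obs 4: x=3 → posterior Dirichlet(19/5, 9/5, 11/5, 10/3, 9/5)
obs 5: x=0 → posterior Dirichlet(24/5, 9/5, 11/5, 10/3, 9/5)
obs 6: x=0 → posterior Dirichlet(29/5, 9/5, 11/5, 10/3, 9/5)
obs 7: x=4 → posterior Dirichlet(29/5, 9/5, 11/5, 10/3, 14/5)
obs 8: x=0 → posterior Dirichlet(34/5, 9/5, 11/5, 10/3, 14/5)
obs 9: x=4 → posterior Dirichlet(34/5, 9/5, 11/5, 10/3, 19/5)
obs 10: x=4 → posterior Dirichlet(34/5, 9/5, 11/5, 10/3, 24/5)
obs 11: x=0 → posterior Dirichlet(39/5, 9/5, 11/5, 10/3, 24/5)

alpha_1=39/5, alpha_2=9/5, alpha_3=11/5, alpha_4=10/3, alpha_5=24/5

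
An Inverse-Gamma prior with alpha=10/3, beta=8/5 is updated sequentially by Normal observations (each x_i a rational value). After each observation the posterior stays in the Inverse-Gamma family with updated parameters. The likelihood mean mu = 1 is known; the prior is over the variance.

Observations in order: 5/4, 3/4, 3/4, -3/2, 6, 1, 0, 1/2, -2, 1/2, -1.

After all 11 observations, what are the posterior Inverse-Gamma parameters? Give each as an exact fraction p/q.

alpha=53/6, beta=3931/160

obs 1: x=5/4 → posterior Inverse-Gamma(23/6, 261/160)
obs 2: x=3/4 → posterior Inverse-Gamma(13/3, 133/80)
obs 3: x=3/4 → posterior Inverse-Gamma(29/6, 271/160)
obs 4: x=-3/2 → posterior Inverse-Gamma(16/3, 771/160)
obs 5: x=6 → posterior Inverse-Gamma(35/6, 2771/160)
obs 6: x=1 → posterior Inverse-Gamma(19/3, 2771/160)
obs 7: x=0 → posterior Inverse-Gamma(41/6, 2851/160)
obs 8: x=1/2 → posterior Inverse-Gamma(22/3, 2871/160)
obs 9: x=-2 → posterior Inverse-Gamma(47/6, 3591/160)
obs 10: x=1/2 → posterior Inverse-Gamma(25/3, 3611/160)
obs 11: x=-1 → posterior Inverse-Gamma(53/6, 3931/160)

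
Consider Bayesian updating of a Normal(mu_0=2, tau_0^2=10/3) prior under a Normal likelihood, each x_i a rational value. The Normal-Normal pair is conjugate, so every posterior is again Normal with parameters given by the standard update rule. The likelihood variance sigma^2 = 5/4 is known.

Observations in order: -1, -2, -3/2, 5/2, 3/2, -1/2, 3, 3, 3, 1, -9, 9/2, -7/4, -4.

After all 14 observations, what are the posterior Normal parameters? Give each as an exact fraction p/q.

obs 1: x=-1 → posterior Normal(-2/11, 10/11)
obs 2: x=-2 → posterior Normal(-18/19, 10/19)
obs 3: x=-3/2 → posterior Normal(-10/9, 10/27)
obs 4: x=5/2 → posterior Normal(-2/7, 2/7)
obs 5: x=3/2 → posterior Normal(2/43, 10/43)
obs 6: x=-1/2 → posterior Normal(-2/51, 10/51)
obs 7: x=3 → posterior Normal(22/59, 10/59)
obs 8: x=3 → posterior Normal(46/67, 10/67)
obs 9: x=3 → posterior Normal(14/15, 2/15)
obs 10: x=1 → posterior Normal(78/83, 10/83)
obs 11: x=-9 → posterior Normal(6/91, 10/91)
obs 12: x=9/2 → posterior Normal(14/33, 10/99)
obs 13: x=-7/4 → posterior Normal(28/107, 10/107)
obs 14: x=-4 → posterior Normal(-4/115, 2/23)

mu_0=-4/115, tau_0^2=2/23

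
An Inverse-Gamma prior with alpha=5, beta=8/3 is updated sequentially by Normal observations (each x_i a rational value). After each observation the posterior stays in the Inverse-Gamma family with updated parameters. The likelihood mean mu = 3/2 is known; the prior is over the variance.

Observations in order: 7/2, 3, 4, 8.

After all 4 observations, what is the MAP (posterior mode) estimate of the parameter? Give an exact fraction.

obs 1: x=7/2 → posterior Inverse-Gamma(11/2, 14/3)
obs 2: x=3 → posterior Inverse-Gamma(6, 139/24)
obs 3: x=4 → posterior Inverse-Gamma(13/2, 107/12)
obs 4: x=8 → posterior Inverse-Gamma(7, 721/24)

721/192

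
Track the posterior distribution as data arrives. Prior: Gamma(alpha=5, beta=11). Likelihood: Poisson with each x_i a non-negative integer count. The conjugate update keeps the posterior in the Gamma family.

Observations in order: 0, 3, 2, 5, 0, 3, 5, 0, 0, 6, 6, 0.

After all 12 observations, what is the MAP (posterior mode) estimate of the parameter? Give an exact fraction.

34/23

obs 1: x=0 → posterior Gamma(5, 12)
obs 2: x=3 → posterior Gamma(8, 13)
obs 3: x=2 → posterior Gamma(10, 14)
obs 4: x=5 → posterior Gamma(15, 15)
obs 5: x=0 → posterior Gamma(15, 16)
obs 6: x=3 → posterior Gamma(18, 17)
obs 7: x=5 → posterior Gamma(23, 18)
obs 8: x=0 → posterior Gamma(23, 19)
obs 9: x=0 → posterior Gamma(23, 20)
obs 10: x=6 → posterior Gamma(29, 21)
obs 11: x=6 → posterior Gamma(35, 22)
obs 12: x=0 → posterior Gamma(35, 23)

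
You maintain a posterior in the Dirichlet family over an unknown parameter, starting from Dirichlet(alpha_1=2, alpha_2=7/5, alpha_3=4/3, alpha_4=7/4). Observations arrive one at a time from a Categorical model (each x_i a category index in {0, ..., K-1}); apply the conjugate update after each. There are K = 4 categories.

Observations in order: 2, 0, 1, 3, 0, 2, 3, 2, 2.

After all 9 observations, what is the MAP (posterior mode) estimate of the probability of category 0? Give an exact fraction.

obs 1: x=2 → posterior Dirichlet(2, 7/5, 7/3, 7/4)
obs 2: x=0 → posterior Dirichlet(3, 7/5, 7/3, 7/4)
obs 3: x=1 → posterior Dirichlet(3, 12/5, 7/3, 7/4)
obs 4: x=3 → posterior Dirichlet(3, 12/5, 7/3, 11/4)
obs 5: x=0 → posterior Dirichlet(4, 12/5, 7/3, 11/4)
obs 6: x=2 → posterior Dirichlet(4, 12/5, 10/3, 11/4)
obs 7: x=3 → posterior Dirichlet(4, 12/5, 10/3, 15/4)
obs 8: x=2 → posterior Dirichlet(4, 12/5, 13/3, 15/4)
obs 9: x=2 → posterior Dirichlet(4, 12/5, 16/3, 15/4)

180/689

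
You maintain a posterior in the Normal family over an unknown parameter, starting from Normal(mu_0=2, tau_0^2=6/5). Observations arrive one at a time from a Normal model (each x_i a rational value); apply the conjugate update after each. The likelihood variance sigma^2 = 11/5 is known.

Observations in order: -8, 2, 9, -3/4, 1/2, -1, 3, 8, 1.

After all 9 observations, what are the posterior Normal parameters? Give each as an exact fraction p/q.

obs 1: x=-8 → posterior Normal(-26/17, 66/85)
obs 2: x=2 → posterior Normal(-14/23, 66/115)
obs 3: x=9 → posterior Normal(40/29, 66/145)
obs 4: x=-3/4 → posterior Normal(71/70, 66/175)
obs 5: x=1/2 → posterior Normal(77/82, 66/205)
obs 6: x=-1 → posterior Normal(65/94, 66/235)
obs 7: x=3 → posterior Normal(101/106, 66/265)
obs 8: x=8 → posterior Normal(197/118, 66/295)
obs 9: x=1 → posterior Normal(209/130, 66/325)

mu_0=209/130, tau_0^2=66/325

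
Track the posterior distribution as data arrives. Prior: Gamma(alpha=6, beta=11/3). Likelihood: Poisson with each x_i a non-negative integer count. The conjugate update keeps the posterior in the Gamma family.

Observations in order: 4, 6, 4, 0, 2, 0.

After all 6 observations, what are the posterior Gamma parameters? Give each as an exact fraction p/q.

alpha=22, beta=29/3

obs 1: x=4 → posterior Gamma(10, 14/3)
obs 2: x=6 → posterior Gamma(16, 17/3)
obs 3: x=4 → posterior Gamma(20, 20/3)
obs 4: x=0 → posterior Gamma(20, 23/3)
obs 5: x=2 → posterior Gamma(22, 26/3)
obs 6: x=0 → posterior Gamma(22, 29/3)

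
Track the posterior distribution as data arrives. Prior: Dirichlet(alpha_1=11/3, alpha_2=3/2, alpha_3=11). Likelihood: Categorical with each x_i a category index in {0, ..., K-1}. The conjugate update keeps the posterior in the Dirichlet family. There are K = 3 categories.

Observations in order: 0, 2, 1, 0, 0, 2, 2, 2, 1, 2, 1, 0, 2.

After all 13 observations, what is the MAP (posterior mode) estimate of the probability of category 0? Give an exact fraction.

obs 1: x=0 → posterior Dirichlet(14/3, 3/2, 11)
obs 2: x=2 → posterior Dirichlet(14/3, 3/2, 12)
obs 3: x=1 → posterior Dirichlet(14/3, 5/2, 12)
obs 4: x=0 → posterior Dirichlet(17/3, 5/2, 12)
obs 5: x=0 → posterior Dirichlet(20/3, 5/2, 12)
obs 6: x=2 → posterior Dirichlet(20/3, 5/2, 13)
obs 7: x=2 → posterior Dirichlet(20/3, 5/2, 14)
obs 8: x=2 → posterior Dirichlet(20/3, 5/2, 15)
obs 9: x=1 → posterior Dirichlet(20/3, 7/2, 15)
obs 10: x=2 → posterior Dirichlet(20/3, 7/2, 16)
obs 11: x=1 → posterior Dirichlet(20/3, 9/2, 16)
obs 12: x=0 → posterior Dirichlet(23/3, 9/2, 16)
obs 13: x=2 → posterior Dirichlet(23/3, 9/2, 17)

40/157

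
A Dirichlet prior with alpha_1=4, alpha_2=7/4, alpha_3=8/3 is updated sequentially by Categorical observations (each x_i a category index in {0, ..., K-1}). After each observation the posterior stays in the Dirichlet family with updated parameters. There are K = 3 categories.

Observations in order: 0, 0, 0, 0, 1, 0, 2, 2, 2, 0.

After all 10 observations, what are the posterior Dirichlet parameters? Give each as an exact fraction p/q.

alpha_1=10, alpha_2=11/4, alpha_3=17/3

obs 1: x=0 → posterior Dirichlet(5, 7/4, 8/3)
obs 2: x=0 → posterior Dirichlet(6, 7/4, 8/3)
obs 3: x=0 → posterior Dirichlet(7, 7/4, 8/3)
obs 4: x=0 → posterior Dirichlet(8, 7/4, 8/3)
obs 5: x=1 → posterior Dirichlet(8, 11/4, 8/3)
obs 6: x=0 → posterior Dirichlet(9, 11/4, 8/3)
obs 7: x=2 → posterior Dirichlet(9, 11/4, 11/3)
obs 8: x=2 → posterior Dirichlet(9, 11/4, 14/3)
obs 9: x=2 → posterior Dirichlet(9, 11/4, 17/3)
obs 10: x=0 → posterior Dirichlet(10, 11/4, 17/3)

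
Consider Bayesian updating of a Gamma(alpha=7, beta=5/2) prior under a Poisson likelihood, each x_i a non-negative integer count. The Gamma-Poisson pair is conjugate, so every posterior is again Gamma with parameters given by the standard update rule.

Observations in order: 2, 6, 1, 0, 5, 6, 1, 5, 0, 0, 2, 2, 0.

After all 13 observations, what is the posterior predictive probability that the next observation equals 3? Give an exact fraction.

1107570388648956285577207014432316141135986932703651810640232/5502468881238427440585585273345625543507431690278185383507201

obs 1: x=2 → posterior Gamma(9, 7/2)
obs 2: x=6 → posterior Gamma(15, 9/2)
obs 3: x=1 → posterior Gamma(16, 11/2)
obs 4: x=0 → posterior Gamma(16, 13/2)
obs 5: x=5 → posterior Gamma(21, 15/2)
obs 6: x=6 → posterior Gamma(27, 17/2)
obs 7: x=1 → posterior Gamma(28, 19/2)
obs 8: x=5 → posterior Gamma(33, 21/2)
obs 9: x=0 → posterior Gamma(33, 23/2)
obs 10: x=0 → posterior Gamma(33, 25/2)
obs 11: x=2 → posterior Gamma(35, 27/2)
obs 12: x=2 → posterior Gamma(37, 29/2)
obs 13: x=0 → posterior Gamma(37, 31/2)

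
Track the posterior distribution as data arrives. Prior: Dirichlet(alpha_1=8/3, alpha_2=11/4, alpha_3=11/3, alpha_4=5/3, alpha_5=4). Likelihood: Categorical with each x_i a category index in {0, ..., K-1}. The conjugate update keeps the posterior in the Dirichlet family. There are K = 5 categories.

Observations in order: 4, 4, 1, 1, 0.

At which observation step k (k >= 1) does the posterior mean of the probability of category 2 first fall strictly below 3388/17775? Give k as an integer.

k = 5

obs 1: x=4 → posterior Dirichlet(8/3, 11/4, 11/3, 5/3, 5)
obs 2: x=4 → posterior Dirichlet(8/3, 11/4, 11/3, 5/3, 6)
obs 3: x=1 → posterior Dirichlet(8/3, 15/4, 11/3, 5/3, 6)
obs 4: x=1 → posterior Dirichlet(8/3, 19/4, 11/3, 5/3, 6)
obs 5: x=0 → posterior Dirichlet(11/3, 19/4, 11/3, 5/3, 6)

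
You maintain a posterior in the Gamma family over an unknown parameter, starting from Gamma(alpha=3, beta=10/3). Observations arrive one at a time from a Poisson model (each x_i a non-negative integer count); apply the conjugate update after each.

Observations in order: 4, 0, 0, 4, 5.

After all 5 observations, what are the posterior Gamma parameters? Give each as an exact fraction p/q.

obs 1: x=4 → posterior Gamma(7, 13/3)
obs 2: x=0 → posterior Gamma(7, 16/3)
obs 3: x=0 → posterior Gamma(7, 19/3)
obs 4: x=4 → posterior Gamma(11, 22/3)
obs 5: x=5 → posterior Gamma(16, 25/3)

alpha=16, beta=25/3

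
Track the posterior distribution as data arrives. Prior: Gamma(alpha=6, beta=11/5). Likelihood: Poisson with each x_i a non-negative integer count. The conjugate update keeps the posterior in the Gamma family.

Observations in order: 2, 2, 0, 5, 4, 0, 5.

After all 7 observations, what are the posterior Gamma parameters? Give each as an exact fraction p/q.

alpha=24, beta=46/5

obs 1: x=2 → posterior Gamma(8, 16/5)
obs 2: x=2 → posterior Gamma(10, 21/5)
obs 3: x=0 → posterior Gamma(10, 26/5)
obs 4: x=5 → posterior Gamma(15, 31/5)
obs 5: x=4 → posterior Gamma(19, 36/5)
obs 6: x=0 → posterior Gamma(19, 41/5)
obs 7: x=5 → posterior Gamma(24, 46/5)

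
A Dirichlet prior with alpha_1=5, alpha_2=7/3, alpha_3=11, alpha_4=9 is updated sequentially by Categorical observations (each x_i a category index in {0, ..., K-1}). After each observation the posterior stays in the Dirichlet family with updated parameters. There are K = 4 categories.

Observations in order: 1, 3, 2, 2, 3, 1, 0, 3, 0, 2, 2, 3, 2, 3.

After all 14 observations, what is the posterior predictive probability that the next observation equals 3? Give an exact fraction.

21/62

obs 1: x=1 → posterior Dirichlet(5, 10/3, 11, 9)
obs 2: x=3 → posterior Dirichlet(5, 10/3, 11, 10)
obs 3: x=2 → posterior Dirichlet(5, 10/3, 12, 10)
obs 4: x=2 → posterior Dirichlet(5, 10/3, 13, 10)
obs 5: x=3 → posterior Dirichlet(5, 10/3, 13, 11)
obs 6: x=1 → posterior Dirichlet(5, 13/3, 13, 11)
obs 7: x=0 → posterior Dirichlet(6, 13/3, 13, 11)
obs 8: x=3 → posterior Dirichlet(6, 13/3, 13, 12)
obs 9: x=0 → posterior Dirichlet(7, 13/3, 13, 12)
obs 10: x=2 → posterior Dirichlet(7, 13/3, 14, 12)
obs 11: x=2 → posterior Dirichlet(7, 13/3, 15, 12)
obs 12: x=3 → posterior Dirichlet(7, 13/3, 15, 13)
obs 13: x=2 → posterior Dirichlet(7, 13/3, 16, 13)
obs 14: x=3 → posterior Dirichlet(7, 13/3, 16, 14)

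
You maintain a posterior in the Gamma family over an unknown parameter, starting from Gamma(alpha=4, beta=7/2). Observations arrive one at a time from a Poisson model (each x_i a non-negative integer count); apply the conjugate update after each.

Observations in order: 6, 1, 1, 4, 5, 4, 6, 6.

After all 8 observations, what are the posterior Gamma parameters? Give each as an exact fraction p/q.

obs 1: x=6 → posterior Gamma(10, 9/2)
obs 2: x=1 → posterior Gamma(11, 11/2)
obs 3: x=1 → posterior Gamma(12, 13/2)
obs 4: x=4 → posterior Gamma(16, 15/2)
obs 5: x=5 → posterior Gamma(21, 17/2)
obs 6: x=4 → posterior Gamma(25, 19/2)
obs 7: x=6 → posterior Gamma(31, 21/2)
obs 8: x=6 → posterior Gamma(37, 23/2)

alpha=37, beta=23/2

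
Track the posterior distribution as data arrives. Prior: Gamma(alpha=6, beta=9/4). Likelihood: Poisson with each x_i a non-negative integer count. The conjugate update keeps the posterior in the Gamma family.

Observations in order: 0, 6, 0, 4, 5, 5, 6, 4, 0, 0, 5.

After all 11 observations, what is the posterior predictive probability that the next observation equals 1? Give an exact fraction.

8131197347165505548091657446959684364050356489348646059966666958357266292/55814101553908538878245585584678916959281925980693148332630423251844443249

obs 1: x=0 → posterior Gamma(6, 13/4)
obs 2: x=6 → posterior Gamma(12, 17/4)
obs 3: x=0 → posterior Gamma(12, 21/4)
obs 4: x=4 → posterior Gamma(16, 25/4)
obs 5: x=5 → posterior Gamma(21, 29/4)
obs 6: x=5 → posterior Gamma(26, 33/4)
obs 7: x=6 → posterior Gamma(32, 37/4)
obs 8: x=4 → posterior Gamma(36, 41/4)
obs 9: x=0 → posterior Gamma(36, 45/4)
obs 10: x=0 → posterior Gamma(36, 49/4)
obs 11: x=5 → posterior Gamma(41, 53/4)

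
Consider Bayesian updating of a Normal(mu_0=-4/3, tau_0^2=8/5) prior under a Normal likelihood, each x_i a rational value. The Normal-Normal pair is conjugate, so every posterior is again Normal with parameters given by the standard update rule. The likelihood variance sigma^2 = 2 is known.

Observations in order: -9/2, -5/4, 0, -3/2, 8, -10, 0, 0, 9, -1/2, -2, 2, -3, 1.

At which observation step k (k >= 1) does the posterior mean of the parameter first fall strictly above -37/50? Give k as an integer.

obs 1: x=-9/2 → posterior Normal(-74/27, 8/9)
obs 2: x=-5/4 → posterior Normal(-89/39, 8/13)
obs 3: x=0 → posterior Normal(-89/51, 8/17)
obs 4: x=-3/2 → posterior Normal(-107/63, 8/21)
obs 5: x=8 → posterior Normal(-11/75, 8/25)
obs 6: x=-10 → posterior Normal(-131/87, 8/29)
obs 7: x=0 → posterior Normal(-131/99, 8/33)
obs 8: x=0 → posterior Normal(-131/111, 8/37)
obs 9: x=9 → posterior Normal(-23/123, 8/41)
obs 10: x=-1/2 → posterior Normal(-29/135, 8/45)
obs 11: x=-2 → posterior Normal(-53/147, 8/49)
obs 12: x=2 → posterior Normal(-29/159, 8/53)
obs 13: x=-3 → posterior Normal(-65/171, 8/57)
obs 14: x=1 → posterior Normal(-53/183, 8/61)

k = 5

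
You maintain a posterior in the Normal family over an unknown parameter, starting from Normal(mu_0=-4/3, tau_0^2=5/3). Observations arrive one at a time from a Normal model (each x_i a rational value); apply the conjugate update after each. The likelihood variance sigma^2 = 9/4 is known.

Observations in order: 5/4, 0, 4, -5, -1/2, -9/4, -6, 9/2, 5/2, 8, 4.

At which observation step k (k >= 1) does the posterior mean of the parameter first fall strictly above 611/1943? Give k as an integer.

obs 1: x=5/4 → posterior Normal(-11/47, 45/47)
obs 2: x=0 → posterior Normal(-11/67, 45/67)
obs 3: x=4 → posterior Normal(23/29, 15/29)
obs 4: x=-5 → posterior Normal(-31/107, 45/107)
obs 5: x=-1/2 → posterior Normal(-41/127, 45/127)
obs 6: x=-9/4 → posterior Normal(-86/147, 15/49)
obs 7: x=-6 → posterior Normal(-206/167, 45/167)
obs 8: x=9/2 → posterior Normal(-116/187, 45/187)
obs 9: x=5/2 → posterior Normal(-22/69, 5/23)
obs 10: x=8 → posterior Normal(94/227, 45/227)
obs 11: x=4 → posterior Normal(174/247, 45/247)

k = 3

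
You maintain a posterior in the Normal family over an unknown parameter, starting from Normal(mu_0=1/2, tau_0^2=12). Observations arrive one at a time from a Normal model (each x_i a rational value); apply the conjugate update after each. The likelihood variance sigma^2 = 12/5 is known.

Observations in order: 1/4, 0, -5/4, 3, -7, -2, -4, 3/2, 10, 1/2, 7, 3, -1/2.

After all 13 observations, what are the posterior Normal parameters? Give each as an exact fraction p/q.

mu_0=53/66, tau_0^2=2/11

obs 1: x=1/4 → posterior Normal(7/24, 2)
obs 2: x=0 → posterior Normal(7/44, 12/11)
obs 3: x=-5/4 → posterior Normal(-9/32, 3/4)
obs 4: x=3 → posterior Normal(1/2, 4/7)
obs 5: x=-7 → posterior Normal(-49/52, 6/13)
obs 6: x=-2 → posterior Normal(-69/62, 12/31)
obs 7: x=-4 → posterior Normal(-109/72, 1/3)
obs 8: x=3/2 → posterior Normal(-47/41, 12/41)
obs 9: x=10 → posterior Normal(3/46, 6/23)
obs 10: x=1/2 → posterior Normal(11/102, 4/17)
obs 11: x=7 → posterior Normal(81/112, 3/14)
obs 12: x=3 → posterior Normal(111/122, 12/61)
obs 13: x=-1/2 → posterior Normal(53/66, 2/11)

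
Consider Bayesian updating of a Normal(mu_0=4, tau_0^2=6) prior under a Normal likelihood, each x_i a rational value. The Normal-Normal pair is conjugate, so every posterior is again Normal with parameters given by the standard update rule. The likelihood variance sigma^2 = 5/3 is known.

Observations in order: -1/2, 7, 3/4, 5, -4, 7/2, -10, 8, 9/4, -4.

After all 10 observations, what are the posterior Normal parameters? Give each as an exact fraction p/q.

mu_0=164/185, tau_0^2=6/37

obs 1: x=-1/2 → posterior Normal(11/23, 30/23)
obs 2: x=7 → posterior Normal(137/41, 30/41)
obs 3: x=3/4 → posterior Normal(301/118, 30/59)
obs 4: x=5 → posterior Normal(481/154, 30/77)
obs 5: x=-4 → posterior Normal(337/190, 6/19)
obs 6: x=7/2 → posterior Normal(463/226, 30/113)
obs 7: x=-10 → posterior Normal(103/262, 30/131)
obs 8: x=8 → posterior Normal(391/298, 30/149)
obs 9: x=9/4 → posterior Normal(236/167, 30/167)
obs 10: x=-4 → posterior Normal(164/185, 6/37)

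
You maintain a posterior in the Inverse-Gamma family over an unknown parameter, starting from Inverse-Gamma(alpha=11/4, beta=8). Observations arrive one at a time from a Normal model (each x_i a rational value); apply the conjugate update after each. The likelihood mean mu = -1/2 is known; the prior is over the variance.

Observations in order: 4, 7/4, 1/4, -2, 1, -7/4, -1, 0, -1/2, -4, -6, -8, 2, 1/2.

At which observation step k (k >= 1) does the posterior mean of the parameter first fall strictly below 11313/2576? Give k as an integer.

k = 8

obs 1: x=4 → posterior Inverse-Gamma(13/4, 145/8)
obs 2: x=7/4 → posterior Inverse-Gamma(15/4, 661/32)
obs 3: x=1/4 → posterior Inverse-Gamma(17/4, 335/16)
obs 4: x=-2 → posterior Inverse-Gamma(19/4, 353/16)
obs 5: x=1 → posterior Inverse-Gamma(21/4, 371/16)
obs 6: x=-7/4 → posterior Inverse-Gamma(23/4, 767/32)
obs 7: x=-1 → posterior Inverse-Gamma(25/4, 771/32)
obs 8: x=0 → posterior Inverse-Gamma(27/4, 775/32)
obs 9: x=-1/2 → posterior Inverse-Gamma(29/4, 775/32)
obs 10: x=-4 → posterior Inverse-Gamma(31/4, 971/32)
obs 11: x=-6 → posterior Inverse-Gamma(33/4, 1455/32)
obs 12: x=-8 → posterior Inverse-Gamma(35/4, 2355/32)
obs 13: x=2 → posterior Inverse-Gamma(37/4, 2455/32)
obs 14: x=1/2 → posterior Inverse-Gamma(39/4, 2471/32)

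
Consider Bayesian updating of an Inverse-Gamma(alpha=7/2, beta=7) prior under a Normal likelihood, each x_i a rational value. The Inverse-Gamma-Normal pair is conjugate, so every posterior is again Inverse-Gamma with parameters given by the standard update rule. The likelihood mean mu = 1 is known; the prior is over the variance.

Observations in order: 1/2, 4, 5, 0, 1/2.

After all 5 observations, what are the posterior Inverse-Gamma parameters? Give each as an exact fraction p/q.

alpha=6, beta=81/4

obs 1: x=1/2 → posterior Inverse-Gamma(4, 57/8)
obs 2: x=4 → posterior Inverse-Gamma(9/2, 93/8)
obs 3: x=5 → posterior Inverse-Gamma(5, 157/8)
obs 4: x=0 → posterior Inverse-Gamma(11/2, 161/8)
obs 5: x=1/2 → posterior Inverse-Gamma(6, 81/4)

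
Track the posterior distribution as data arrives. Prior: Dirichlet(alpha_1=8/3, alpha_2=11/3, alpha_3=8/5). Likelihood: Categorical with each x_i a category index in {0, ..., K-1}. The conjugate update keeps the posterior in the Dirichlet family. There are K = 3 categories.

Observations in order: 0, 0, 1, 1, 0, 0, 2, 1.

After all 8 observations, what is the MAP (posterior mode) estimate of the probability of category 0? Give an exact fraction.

85/194

obs 1: x=0 → posterior Dirichlet(11/3, 11/3, 8/5)
obs 2: x=0 → posterior Dirichlet(14/3, 11/3, 8/5)
obs 3: x=1 → posterior Dirichlet(14/3, 14/3, 8/5)
obs 4: x=1 → posterior Dirichlet(14/3, 17/3, 8/5)
obs 5: x=0 → posterior Dirichlet(17/3, 17/3, 8/5)
obs 6: x=0 → posterior Dirichlet(20/3, 17/3, 8/5)
obs 7: x=2 → posterior Dirichlet(20/3, 17/3, 13/5)
obs 8: x=1 → posterior Dirichlet(20/3, 20/3, 13/5)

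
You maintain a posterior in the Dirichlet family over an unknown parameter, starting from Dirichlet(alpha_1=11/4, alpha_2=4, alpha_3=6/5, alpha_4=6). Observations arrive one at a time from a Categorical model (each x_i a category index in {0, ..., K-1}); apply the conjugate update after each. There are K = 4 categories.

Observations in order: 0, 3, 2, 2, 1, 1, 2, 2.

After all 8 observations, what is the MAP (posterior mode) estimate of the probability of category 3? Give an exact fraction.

obs 1: x=0 → posterior Dirichlet(15/4, 4, 6/5, 6)
obs 2: x=3 → posterior Dirichlet(15/4, 4, 6/5, 7)
obs 3: x=2 → posterior Dirichlet(15/4, 4, 11/5, 7)
obs 4: x=2 → posterior Dirichlet(15/4, 4, 16/5, 7)
obs 5: x=1 → posterior Dirichlet(15/4, 5, 16/5, 7)
obs 6: x=1 → posterior Dirichlet(15/4, 6, 16/5, 7)
obs 7: x=2 → posterior Dirichlet(15/4, 6, 21/5, 7)
obs 8: x=2 → posterior Dirichlet(15/4, 6, 26/5, 7)

120/359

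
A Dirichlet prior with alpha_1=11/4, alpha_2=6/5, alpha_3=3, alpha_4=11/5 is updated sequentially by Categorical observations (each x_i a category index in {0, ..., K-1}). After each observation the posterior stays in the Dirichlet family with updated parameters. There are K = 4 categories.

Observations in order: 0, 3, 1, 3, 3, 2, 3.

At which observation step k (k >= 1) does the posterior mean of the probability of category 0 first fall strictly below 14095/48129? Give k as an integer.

obs 1: x=0 → posterior Dirichlet(15/4, 6/5, 3, 11/5)
obs 2: x=3 → posterior Dirichlet(15/4, 6/5, 3, 16/5)
obs 3: x=1 → posterior Dirichlet(15/4, 11/5, 3, 16/5)
obs 4: x=3 → posterior Dirichlet(15/4, 11/5, 3, 21/5)
obs 5: x=3 → posterior Dirichlet(15/4, 11/5, 3, 26/5)
obs 6: x=2 → posterior Dirichlet(15/4, 11/5, 4, 26/5)
obs 7: x=3 → posterior Dirichlet(15/4, 11/5, 4, 31/5)

k = 4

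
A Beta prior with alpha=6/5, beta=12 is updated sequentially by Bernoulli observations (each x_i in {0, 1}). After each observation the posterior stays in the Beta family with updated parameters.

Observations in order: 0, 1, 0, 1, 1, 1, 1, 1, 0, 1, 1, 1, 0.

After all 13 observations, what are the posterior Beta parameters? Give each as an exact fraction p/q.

obs 1: x=0 → posterior Beta(6/5, 13)
obs 2: x=1 → posterior Beta(11/5, 13)
obs 3: x=0 → posterior Beta(11/5, 14)
obs 4: x=1 → posterior Beta(16/5, 14)
obs 5: x=1 → posterior Beta(21/5, 14)
obs 6: x=1 → posterior Beta(26/5, 14)
obs 7: x=1 → posterior Beta(31/5, 14)
obs 8: x=1 → posterior Beta(36/5, 14)
obs 9: x=0 → posterior Beta(36/5, 15)
obs 10: x=1 → posterior Beta(41/5, 15)
obs 11: x=1 → posterior Beta(46/5, 15)
obs 12: x=1 → posterior Beta(51/5, 15)
obs 13: x=0 → posterior Beta(51/5, 16)

alpha=51/5, beta=16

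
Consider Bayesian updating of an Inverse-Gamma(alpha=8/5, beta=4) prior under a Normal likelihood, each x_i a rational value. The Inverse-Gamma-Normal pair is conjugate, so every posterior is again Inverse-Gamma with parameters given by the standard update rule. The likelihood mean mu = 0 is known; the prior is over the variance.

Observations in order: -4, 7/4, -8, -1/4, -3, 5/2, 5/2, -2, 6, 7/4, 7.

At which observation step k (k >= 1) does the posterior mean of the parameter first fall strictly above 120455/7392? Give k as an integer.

k = 3

obs 1: x=-4 → posterior Inverse-Gamma(21/10, 12)
obs 2: x=7/4 → posterior Inverse-Gamma(13/5, 433/32)
obs 3: x=-8 → posterior Inverse-Gamma(31/10, 1457/32)
obs 4: x=-1/4 → posterior Inverse-Gamma(18/5, 729/16)
obs 5: x=-3 → posterior Inverse-Gamma(41/10, 801/16)
obs 6: x=5/2 → posterior Inverse-Gamma(23/5, 851/16)
obs 7: x=5/2 → posterior Inverse-Gamma(51/10, 901/16)
obs 8: x=-2 → posterior Inverse-Gamma(28/5, 933/16)
obs 9: x=6 → posterior Inverse-Gamma(61/10, 1221/16)
obs 10: x=7/4 → posterior Inverse-Gamma(33/5, 2491/32)
obs 11: x=7 → posterior Inverse-Gamma(71/10, 3275/32)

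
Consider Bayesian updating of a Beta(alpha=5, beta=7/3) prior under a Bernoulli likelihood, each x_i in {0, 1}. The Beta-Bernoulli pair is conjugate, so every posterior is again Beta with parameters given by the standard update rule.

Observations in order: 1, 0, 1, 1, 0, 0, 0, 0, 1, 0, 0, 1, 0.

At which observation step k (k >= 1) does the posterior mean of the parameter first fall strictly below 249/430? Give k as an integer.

k = 7

obs 1: x=1 → posterior Beta(6, 7/3)
obs 2: x=0 → posterior Beta(6, 10/3)
obs 3: x=1 → posterior Beta(7, 10/3)
obs 4: x=1 → posterior Beta(8, 10/3)
obs 5: x=0 → posterior Beta(8, 13/3)
obs 6: x=0 → posterior Beta(8, 16/3)
obs 7: x=0 → posterior Beta(8, 19/3)
obs 8: x=0 → posterior Beta(8, 22/3)
obs 9: x=1 → posterior Beta(9, 22/3)
obs 10: x=0 → posterior Beta(9, 25/3)
obs 11: x=0 → posterior Beta(9, 28/3)
obs 12: x=1 → posterior Beta(10, 28/3)
obs 13: x=0 → posterior Beta(10, 31/3)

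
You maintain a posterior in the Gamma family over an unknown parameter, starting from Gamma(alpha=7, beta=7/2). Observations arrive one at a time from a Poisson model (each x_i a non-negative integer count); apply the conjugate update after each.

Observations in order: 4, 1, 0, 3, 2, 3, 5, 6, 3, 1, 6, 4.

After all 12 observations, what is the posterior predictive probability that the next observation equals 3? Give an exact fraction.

obs 1: x=4 → posterior Gamma(11, 9/2)
obs 2: x=1 → posterior Gamma(12, 11/2)
obs 3: x=0 → posterior Gamma(12, 13/2)
obs 4: x=3 → posterior Gamma(15, 15/2)
obs 5: x=2 → posterior Gamma(17, 17/2)
obs 6: x=3 → posterior Gamma(20, 19/2)
obs 7: x=5 → posterior Gamma(25, 21/2)
obs 8: x=6 → posterior Gamma(31, 23/2)
obs 9: x=3 → posterior Gamma(34, 25/2)
obs 10: x=1 → posterior Gamma(35, 27/2)
obs 11: x=6 → posterior Gamma(41, 29/2)
obs 12: x=4 → posterior Gamma(45, 31/2)

558678434892577321592074578445034907280035324799087998869059296792457240/2579573218725545955195237036062766502622027210746279259374401742961151147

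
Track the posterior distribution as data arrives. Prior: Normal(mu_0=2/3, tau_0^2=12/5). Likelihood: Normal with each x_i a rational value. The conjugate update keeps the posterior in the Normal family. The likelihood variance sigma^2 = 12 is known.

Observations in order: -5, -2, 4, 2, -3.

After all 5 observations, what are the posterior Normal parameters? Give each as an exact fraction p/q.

obs 1: x=-5 → posterior Normal(-5/18, 2)
obs 2: x=-2 → posterior Normal(-11/21, 12/7)
obs 3: x=4 → posterior Normal(1/24, 3/2)
obs 4: x=2 → posterior Normal(7/27, 4/3)
obs 5: x=-3 → posterior Normal(-1/15, 6/5)

mu_0=-1/15, tau_0^2=6/5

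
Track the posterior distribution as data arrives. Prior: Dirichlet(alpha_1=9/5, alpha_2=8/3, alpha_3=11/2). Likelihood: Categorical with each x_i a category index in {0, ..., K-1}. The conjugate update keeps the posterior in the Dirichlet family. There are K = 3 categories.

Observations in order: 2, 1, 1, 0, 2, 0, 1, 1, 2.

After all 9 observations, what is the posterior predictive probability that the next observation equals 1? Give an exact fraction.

obs 1: x=2 → posterior Dirichlet(9/5, 8/3, 13/2)
obs 2: x=1 → posterior Dirichlet(9/5, 11/3, 13/2)
obs 3: x=1 → posterior Dirichlet(9/5, 14/3, 13/2)
obs 4: x=0 → posterior Dirichlet(14/5, 14/3, 13/2)
obs 5: x=2 → posterior Dirichlet(14/5, 14/3, 15/2)
obs 6: x=0 → posterior Dirichlet(19/5, 14/3, 15/2)
obs 7: x=1 → posterior Dirichlet(19/5, 17/3, 15/2)
obs 8: x=1 → posterior Dirichlet(19/5, 20/3, 15/2)
obs 9: x=2 → posterior Dirichlet(19/5, 20/3, 17/2)

200/569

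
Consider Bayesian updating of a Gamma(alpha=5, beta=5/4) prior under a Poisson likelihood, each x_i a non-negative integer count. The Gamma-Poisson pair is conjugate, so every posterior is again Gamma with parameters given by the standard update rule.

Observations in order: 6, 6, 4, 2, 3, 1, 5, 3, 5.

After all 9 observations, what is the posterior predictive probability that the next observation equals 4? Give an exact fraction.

205104213412068511545719383823343218202497376449872358037435660311521792/1102505086450405091087329699535167509975691473300685174763202667236328125

obs 1: x=6 → posterior Gamma(11, 9/4)
obs 2: x=6 → posterior Gamma(17, 13/4)
obs 3: x=4 → posterior Gamma(21, 17/4)
obs 4: x=2 → posterior Gamma(23, 21/4)
obs 5: x=3 → posterior Gamma(26, 25/4)
obs 6: x=1 → posterior Gamma(27, 29/4)
obs 7: x=5 → posterior Gamma(32, 33/4)
obs 8: x=3 → posterior Gamma(35, 37/4)
obs 9: x=5 → posterior Gamma(40, 41/4)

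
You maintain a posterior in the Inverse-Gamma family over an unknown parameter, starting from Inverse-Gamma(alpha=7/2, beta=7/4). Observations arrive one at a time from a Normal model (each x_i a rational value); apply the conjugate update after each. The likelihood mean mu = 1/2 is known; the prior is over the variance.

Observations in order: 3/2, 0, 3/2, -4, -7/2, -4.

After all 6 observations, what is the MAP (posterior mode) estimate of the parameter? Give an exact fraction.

83/20

obs 1: x=3/2 → posterior Inverse-Gamma(4, 9/4)
obs 2: x=0 → posterior Inverse-Gamma(9/2, 19/8)
obs 3: x=3/2 → posterior Inverse-Gamma(5, 23/8)
obs 4: x=-4 → posterior Inverse-Gamma(11/2, 13)
obs 5: x=-7/2 → posterior Inverse-Gamma(6, 21)
obs 6: x=-4 → posterior Inverse-Gamma(13/2, 249/8)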